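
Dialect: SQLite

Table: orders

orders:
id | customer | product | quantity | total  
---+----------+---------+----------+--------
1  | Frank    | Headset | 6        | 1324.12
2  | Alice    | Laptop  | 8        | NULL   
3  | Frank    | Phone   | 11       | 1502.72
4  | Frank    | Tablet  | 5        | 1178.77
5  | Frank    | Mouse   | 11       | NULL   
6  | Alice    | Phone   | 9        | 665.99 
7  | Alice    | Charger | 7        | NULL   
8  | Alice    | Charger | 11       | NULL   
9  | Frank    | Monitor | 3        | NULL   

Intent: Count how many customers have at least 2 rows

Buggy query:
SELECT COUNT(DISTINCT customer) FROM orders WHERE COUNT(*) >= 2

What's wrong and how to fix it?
Bug: WHERE filters individual rows, not groups, so a group-level COUNT is invalid there

Fix: Group first with HAVING COUNT(*) >= 2, then COUNT the resulting groups

Corrected query:
SELECT COUNT(*) FROM (SELECT customer FROM orders GROUP BY customer HAVING COUNT(*) >= 2)

Result:
COUNT(*)
--------
2       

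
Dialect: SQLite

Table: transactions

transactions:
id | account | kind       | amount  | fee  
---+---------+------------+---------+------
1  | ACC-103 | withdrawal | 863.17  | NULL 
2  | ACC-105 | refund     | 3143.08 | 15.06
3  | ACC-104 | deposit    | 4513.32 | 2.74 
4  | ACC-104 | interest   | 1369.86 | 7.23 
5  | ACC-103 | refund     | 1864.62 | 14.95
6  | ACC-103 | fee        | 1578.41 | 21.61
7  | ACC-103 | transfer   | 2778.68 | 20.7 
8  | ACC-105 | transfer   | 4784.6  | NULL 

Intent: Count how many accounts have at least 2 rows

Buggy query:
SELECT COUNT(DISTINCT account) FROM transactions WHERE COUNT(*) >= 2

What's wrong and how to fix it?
Bug: WHERE filters individual rows, not groups, so a group-level COUNT is invalid there

Fix: Use a subquery that GROUPs and filters with HAVING, then count its rows

Corrected query:
SELECT COUNT(*) FROM (SELECT account FROM transactions GROUP BY account HAVING COUNT(*) >= 2)

Result:
COUNT(*)
--------
3       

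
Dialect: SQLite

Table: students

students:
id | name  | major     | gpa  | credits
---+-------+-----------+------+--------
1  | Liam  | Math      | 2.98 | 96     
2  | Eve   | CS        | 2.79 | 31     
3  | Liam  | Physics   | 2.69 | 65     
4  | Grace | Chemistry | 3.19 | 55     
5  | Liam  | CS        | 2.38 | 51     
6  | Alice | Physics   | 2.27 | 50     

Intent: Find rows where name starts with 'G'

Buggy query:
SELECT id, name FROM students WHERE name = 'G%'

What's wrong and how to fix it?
Bug: '=' compares the literal string including the % character; pattern matching needs LIKE

Fix: Replace '=' with LIKE so 'G%' is treated as a pattern

Corrected query:
SELECT id, name FROM students WHERE name LIKE 'G%'

Result:
id | name 
---+------
4  | Grace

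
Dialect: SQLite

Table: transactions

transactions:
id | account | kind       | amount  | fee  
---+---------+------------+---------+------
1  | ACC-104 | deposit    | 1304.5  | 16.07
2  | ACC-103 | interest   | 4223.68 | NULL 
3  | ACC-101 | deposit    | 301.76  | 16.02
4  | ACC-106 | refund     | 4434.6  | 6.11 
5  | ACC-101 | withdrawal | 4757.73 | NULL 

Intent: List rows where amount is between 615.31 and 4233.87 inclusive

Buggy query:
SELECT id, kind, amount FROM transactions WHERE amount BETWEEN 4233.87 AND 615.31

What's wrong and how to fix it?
Bug: The bounds are reversed; BETWEEN a AND b requires a <= b to match anything

Fix: Write BETWEEN 615.31 AND 4233.87

Corrected query:
SELECT id, kind, amount FROM transactions WHERE amount BETWEEN 615.31 AND 4233.87

Result:
id | kind     | amount 
---+----------+--------
1  | deposit  | 1304.5 
2  | interest | 4223.68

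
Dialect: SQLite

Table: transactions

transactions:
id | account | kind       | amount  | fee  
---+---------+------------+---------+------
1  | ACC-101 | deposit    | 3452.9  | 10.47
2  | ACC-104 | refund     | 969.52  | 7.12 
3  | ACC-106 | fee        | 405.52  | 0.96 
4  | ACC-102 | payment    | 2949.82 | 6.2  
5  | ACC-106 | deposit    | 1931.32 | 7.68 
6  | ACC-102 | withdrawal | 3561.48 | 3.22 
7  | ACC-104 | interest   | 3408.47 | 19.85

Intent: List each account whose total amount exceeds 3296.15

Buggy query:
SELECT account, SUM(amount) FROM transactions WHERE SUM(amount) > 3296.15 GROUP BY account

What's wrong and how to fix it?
Bug: Aggregate functions cannot appear in a WHERE clause

Fix: Use HAVING (which filters groups after aggregation) instead of WHERE

Corrected query:
SELECT account, SUM(amount) FROM transactions GROUP BY account HAVING SUM(amount) > 3296.15

Result:
account | SUM(amount)
--------+------------
ACC-101 | 3452.9     
ACC-102 | 6511.3     
ACC-104 | 4377.99    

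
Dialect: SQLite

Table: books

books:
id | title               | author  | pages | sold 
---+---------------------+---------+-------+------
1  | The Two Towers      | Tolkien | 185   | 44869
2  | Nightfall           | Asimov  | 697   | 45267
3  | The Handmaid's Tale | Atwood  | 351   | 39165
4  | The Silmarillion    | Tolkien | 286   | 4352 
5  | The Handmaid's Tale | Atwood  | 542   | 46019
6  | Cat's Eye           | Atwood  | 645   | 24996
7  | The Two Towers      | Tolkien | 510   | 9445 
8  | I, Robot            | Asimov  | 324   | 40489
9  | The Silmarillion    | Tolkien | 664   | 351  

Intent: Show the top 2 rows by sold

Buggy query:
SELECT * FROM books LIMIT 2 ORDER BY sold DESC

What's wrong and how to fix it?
Bug: LIMIT must come after ORDER BY

Fix: Swap the clauses: ORDER BY first, then LIMIT

Corrected query:
SELECT * FROM books ORDER BY sold DESC LIMIT 2

Result:
id | title               | author | pages | sold 
---+---------------------+--------+-------+------
5  | The Handmaid's Tale | Atwood | 542   | 46019
2  | Nightfall           | Asimov | 697   | 45267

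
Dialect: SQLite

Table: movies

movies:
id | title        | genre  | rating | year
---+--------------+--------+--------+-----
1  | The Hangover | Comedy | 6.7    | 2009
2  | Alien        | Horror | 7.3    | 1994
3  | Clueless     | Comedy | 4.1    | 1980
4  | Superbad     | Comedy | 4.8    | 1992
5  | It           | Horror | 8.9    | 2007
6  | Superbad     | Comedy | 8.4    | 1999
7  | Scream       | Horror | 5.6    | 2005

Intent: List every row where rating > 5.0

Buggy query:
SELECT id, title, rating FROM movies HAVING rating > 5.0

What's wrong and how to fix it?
Bug: This is a non-aggregate query (no GROUP BY, no aggregates), so in SQLite the HAVING clause is invalid here; a row-level condition belongs in WHERE

Fix: Replace HAVING with WHERE since the condition applies to individual rows

Corrected query:
SELECT id, title, rating FROM movies WHERE rating > 5.0

Result:
id | title        | rating
---+--------------+-------
1  | The Hangover | 6.7   
2  | Alien        | 7.3   
5  | It           | 8.9   
6  | Superbad     | 8.4   
7  | Scream       | 5.6   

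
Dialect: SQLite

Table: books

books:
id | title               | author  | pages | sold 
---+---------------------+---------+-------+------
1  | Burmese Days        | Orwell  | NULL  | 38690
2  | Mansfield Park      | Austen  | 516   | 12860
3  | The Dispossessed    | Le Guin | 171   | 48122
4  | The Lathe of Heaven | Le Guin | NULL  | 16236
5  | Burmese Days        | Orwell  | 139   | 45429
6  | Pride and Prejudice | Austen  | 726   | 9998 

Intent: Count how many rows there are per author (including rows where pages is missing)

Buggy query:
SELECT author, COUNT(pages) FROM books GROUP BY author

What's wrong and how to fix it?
Bug: COUNT(pages) skips NULLs, so groups with missing pages are undercounted

Fix: Replace COUNT(pages) with COUNT(*)

Corrected query:
SELECT author, COUNT(*) FROM books GROUP BY author

Result:
author  | COUNT(*)
--------+---------
Austen  | 2       
Le Guin | 2       
Orwell  | 2       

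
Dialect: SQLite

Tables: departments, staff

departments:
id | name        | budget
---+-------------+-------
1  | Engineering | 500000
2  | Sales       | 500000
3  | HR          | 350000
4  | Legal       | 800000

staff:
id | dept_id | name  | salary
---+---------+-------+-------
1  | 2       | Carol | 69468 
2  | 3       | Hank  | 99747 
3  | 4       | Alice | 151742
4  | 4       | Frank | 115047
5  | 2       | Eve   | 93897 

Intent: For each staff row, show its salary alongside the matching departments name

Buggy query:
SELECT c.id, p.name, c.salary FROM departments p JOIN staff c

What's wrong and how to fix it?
Bug: JOIN with no ON clause produces a cartesian product; every staff row pairs with every departments row

Fix: Add ON c.dept_id = p.id to the JOIN

Corrected query:
SELECT c.id, p.name, c.salary FROM departments p JOIN staff c ON c.dept_id = p.id

Result:
id | name  | salary
---+-------+-------
1  | Sales | 69468 
2  | HR    | 99747 
3  | Legal | 151742
4  | Legal | 115047
5  | Sales | 93897 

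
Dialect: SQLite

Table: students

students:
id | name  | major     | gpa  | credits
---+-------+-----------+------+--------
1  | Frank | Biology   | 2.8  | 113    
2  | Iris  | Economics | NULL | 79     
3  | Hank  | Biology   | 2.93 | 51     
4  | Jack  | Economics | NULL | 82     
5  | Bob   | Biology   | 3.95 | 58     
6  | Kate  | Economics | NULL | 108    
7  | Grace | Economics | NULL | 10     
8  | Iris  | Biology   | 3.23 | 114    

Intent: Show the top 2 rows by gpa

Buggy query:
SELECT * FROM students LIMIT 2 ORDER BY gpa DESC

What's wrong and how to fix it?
Bug: ORDER BY cannot follow LIMIT; LIMIT is the final clause

Fix: Sort with ORDER BY, then apply LIMIT

Corrected query:
SELECT * FROM students ORDER BY gpa DESC LIMIT 2

Result:
id | name | major   | gpa  | credits
---+------+---------+------+--------
5  | Bob  | Biology | 3.95 | 58     
8  | Iris | Biology | 3.23 | 114    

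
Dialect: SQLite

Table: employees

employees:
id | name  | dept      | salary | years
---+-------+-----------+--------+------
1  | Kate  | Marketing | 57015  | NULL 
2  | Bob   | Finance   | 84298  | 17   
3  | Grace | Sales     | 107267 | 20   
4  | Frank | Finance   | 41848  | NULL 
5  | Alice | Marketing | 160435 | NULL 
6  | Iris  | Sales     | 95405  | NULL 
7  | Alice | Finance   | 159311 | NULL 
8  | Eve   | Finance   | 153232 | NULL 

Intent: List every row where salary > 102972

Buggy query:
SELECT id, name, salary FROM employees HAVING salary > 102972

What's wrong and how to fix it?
Bug: This is a non-aggregate query (no GROUP BY, no aggregates), so in SQLite the HAVING clause is invalid here; a row-level condition belongs in WHERE

Fix: Replace HAVING with WHERE since the condition applies to individual rows

Corrected query:
SELECT id, name, salary FROM employees WHERE salary > 102972

Result:
id | name  | salary
---+-------+-------
3  | Grace | 107267
5  | Alice | 160435
7  | Alice | 159311
8  | Eve   | 153232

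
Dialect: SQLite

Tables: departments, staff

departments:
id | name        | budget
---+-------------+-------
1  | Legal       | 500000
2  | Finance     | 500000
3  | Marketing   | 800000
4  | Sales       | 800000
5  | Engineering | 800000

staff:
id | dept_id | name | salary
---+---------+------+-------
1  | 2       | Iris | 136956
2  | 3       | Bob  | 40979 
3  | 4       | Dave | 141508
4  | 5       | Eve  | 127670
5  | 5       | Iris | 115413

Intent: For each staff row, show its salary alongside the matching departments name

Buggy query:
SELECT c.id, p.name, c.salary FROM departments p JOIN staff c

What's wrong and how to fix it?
Bug: JOIN with no ON clause produces a cartesian product; every staff row pairs with every departments row

Fix: Add ON c.dept_id = p.id to the JOIN

Corrected query:
SELECT c.id, p.name, c.salary FROM departments p JOIN staff c ON c.dept_id = p.id

Result:
id | name        | salary
---+-------------+-------
1  | Finance     | 136956
2  | Marketing   | 40979 
3  | Sales       | 141508
4  | Engineering | 127670
5  | Engineering | 115413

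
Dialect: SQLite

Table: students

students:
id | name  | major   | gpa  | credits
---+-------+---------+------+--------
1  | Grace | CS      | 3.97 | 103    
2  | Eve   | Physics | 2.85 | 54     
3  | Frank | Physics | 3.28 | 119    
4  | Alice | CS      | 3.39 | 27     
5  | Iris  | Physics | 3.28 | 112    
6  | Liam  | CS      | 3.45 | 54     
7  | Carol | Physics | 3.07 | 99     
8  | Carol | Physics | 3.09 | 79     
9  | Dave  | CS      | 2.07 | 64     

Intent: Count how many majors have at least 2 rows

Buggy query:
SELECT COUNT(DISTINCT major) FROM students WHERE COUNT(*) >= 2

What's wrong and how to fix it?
Bug: COUNT(*) cannot appear in WHERE; the per-group count doesn't exist yet

Fix: Use a subquery that GROUPs and filters with HAVING, then count its rows

Corrected query:
SELECT COUNT(*) FROM (SELECT major FROM students GROUP BY major HAVING COUNT(*) >= 2)

Result:
COUNT(*)
--------
2       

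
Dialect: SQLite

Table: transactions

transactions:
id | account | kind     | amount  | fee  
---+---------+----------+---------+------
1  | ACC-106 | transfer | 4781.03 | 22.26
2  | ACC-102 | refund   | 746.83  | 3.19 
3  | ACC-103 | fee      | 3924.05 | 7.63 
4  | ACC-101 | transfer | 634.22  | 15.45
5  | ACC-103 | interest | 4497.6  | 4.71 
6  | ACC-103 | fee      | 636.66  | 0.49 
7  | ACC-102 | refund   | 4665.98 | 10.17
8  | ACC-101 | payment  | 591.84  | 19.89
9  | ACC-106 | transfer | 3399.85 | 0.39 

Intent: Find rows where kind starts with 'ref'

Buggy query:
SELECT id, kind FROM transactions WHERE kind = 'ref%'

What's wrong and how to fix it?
Bug: Wildcards only work with LIKE; '=' treats '%' as a literal character

Fix: Use LIKE for wildcard pattern matching

Corrected query:
SELECT id, kind FROM transactions WHERE kind LIKE 'ref%'

Result:
id | kind  
---+-------
2  | refund
7  | refund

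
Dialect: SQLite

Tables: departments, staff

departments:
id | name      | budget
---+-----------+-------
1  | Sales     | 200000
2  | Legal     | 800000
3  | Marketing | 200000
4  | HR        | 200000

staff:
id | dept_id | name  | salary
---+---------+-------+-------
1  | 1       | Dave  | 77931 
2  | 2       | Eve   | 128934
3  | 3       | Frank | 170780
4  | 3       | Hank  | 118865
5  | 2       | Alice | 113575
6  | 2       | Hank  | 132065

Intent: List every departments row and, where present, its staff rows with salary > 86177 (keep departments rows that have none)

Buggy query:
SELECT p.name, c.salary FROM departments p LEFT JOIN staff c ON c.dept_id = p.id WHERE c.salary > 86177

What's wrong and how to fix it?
Bug: A WHERE condition on the right-hand table after LEFT JOIN drops unmatched parents

Fix: Move the right-table condition into the ON clause so unmatched parents are kept

Corrected query:
SELECT p.name, c.salary FROM departments p LEFT JOIN staff c ON c.dept_id = p.id AND c.salary > 86177

Result:
name      | salary
----------+-------
Sales     | NULL  
Legal     | 113575
Legal     | 128934
Legal     | 132065
Marketing | 118865
Marketing | 170780
HR        | NULL  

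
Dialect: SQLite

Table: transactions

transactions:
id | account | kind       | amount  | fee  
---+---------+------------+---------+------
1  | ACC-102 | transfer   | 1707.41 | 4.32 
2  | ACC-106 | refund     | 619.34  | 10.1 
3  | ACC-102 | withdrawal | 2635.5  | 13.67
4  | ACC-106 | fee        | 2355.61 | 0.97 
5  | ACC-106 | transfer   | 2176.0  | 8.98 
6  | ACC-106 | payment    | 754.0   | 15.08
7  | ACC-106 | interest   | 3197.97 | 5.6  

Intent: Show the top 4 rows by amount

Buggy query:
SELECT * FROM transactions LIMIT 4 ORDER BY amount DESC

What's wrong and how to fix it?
Bug: LIMIT must come after ORDER BY

Fix: Sort with ORDER BY, then apply LIMIT

Corrected query:
SELECT * FROM transactions ORDER BY amount DESC LIMIT 4

Result:
id | account | kind       | amount  | fee  
---+---------+------------+---------+------
7  | ACC-106 | interest   | 3197.97 | 5.6  
3  | ACC-102 | withdrawal | 2635.5  | 13.67
4  | ACC-106 | fee        | 2355.61 | 0.97 
5  | ACC-106 | transfer   | 2176    | 8.98 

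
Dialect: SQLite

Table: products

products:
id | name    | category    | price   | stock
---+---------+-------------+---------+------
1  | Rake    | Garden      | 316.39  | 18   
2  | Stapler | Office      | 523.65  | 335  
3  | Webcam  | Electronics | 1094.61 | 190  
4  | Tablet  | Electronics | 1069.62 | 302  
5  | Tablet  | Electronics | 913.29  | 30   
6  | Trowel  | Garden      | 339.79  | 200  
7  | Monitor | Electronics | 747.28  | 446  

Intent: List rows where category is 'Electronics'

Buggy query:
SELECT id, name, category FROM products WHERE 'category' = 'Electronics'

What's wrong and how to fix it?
Bug: 'category' in single quotes is a string literal, not the column; the comparison is literal-vs-literal and never true

Fix: Reference the column as category without single quotes

Corrected query:
SELECT id, name, category FROM products WHERE category = 'Electronics'

Result:
id | name    | category   
---+---------+------------
3  | Webcam  | Electronics
4  | Tablet  | Electronics
5  | Tablet  | Electronics
7  | Monitor | Electronics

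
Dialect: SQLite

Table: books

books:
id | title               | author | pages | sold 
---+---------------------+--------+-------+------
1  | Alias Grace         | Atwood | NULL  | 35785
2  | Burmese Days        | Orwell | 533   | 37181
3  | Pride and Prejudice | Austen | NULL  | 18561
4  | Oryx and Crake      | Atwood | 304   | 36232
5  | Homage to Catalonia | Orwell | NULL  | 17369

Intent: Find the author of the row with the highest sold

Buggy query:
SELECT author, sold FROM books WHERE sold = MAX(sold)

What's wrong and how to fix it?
Bug: MAX(sold) is an aggregate and cannot be used directly in WHERE

Fix: Wrap MAX in a scalar subquery so WHERE compares against a single value

Corrected query:
SELECT author, sold FROM books WHERE sold = (SELECT MAX(sold) FROM books)

Result:
author | sold 
-------+------
Orwell | 37181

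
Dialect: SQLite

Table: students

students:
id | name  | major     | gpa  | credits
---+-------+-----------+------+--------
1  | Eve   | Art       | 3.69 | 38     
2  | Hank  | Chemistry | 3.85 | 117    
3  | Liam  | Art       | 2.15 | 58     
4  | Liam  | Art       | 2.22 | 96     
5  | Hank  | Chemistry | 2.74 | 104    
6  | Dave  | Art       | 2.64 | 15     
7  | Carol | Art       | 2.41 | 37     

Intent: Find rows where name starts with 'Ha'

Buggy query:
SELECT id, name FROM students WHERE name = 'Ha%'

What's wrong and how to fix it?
Bug: '=' compares the literal string including the % character; pattern matching needs LIKE

Fix: Replace '=' with LIKE so 'Ha%' is treated as a pattern

Corrected query:
SELECT id, name FROM students WHERE name LIKE 'Ha%'

Result:
id | name
---+-----
2  | Hank
5  | Hank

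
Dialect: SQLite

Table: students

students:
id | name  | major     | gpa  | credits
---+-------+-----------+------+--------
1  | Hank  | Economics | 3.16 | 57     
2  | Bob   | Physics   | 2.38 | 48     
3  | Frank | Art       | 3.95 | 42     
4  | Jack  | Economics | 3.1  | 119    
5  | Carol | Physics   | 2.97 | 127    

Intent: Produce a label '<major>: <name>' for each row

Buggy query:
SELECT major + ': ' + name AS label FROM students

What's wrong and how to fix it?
Bug: '+' is numeric addition; on text columns SQLite converts them to 0 instead of concatenating

Fix: Replace + with || to concatenate text

Corrected query:
SELECT major || ': ' || name AS label FROM students

Result:
label          
---------------
Economics: Hank
Physics: Bob   
Art: Frank     
Economics: Jack
Physics: Carol 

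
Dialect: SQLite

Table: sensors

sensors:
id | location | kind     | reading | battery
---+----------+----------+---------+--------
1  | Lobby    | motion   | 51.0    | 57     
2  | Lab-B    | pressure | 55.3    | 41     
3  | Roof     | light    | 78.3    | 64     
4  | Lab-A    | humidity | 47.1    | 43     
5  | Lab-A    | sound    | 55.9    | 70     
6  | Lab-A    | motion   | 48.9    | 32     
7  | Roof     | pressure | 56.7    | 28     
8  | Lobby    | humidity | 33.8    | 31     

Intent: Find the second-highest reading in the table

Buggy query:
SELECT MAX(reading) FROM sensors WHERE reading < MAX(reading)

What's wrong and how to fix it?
Bug: MAX(reading) on the right of the comparison is an aggregate-in-WHERE error

Fix: Put the inner MAX in a scalar subquery

Corrected query:
SELECT MAX(reading) FROM sensors WHERE reading < (SELECT MAX(reading) FROM sensors)

Result:
MAX(reading)
------------
56.7        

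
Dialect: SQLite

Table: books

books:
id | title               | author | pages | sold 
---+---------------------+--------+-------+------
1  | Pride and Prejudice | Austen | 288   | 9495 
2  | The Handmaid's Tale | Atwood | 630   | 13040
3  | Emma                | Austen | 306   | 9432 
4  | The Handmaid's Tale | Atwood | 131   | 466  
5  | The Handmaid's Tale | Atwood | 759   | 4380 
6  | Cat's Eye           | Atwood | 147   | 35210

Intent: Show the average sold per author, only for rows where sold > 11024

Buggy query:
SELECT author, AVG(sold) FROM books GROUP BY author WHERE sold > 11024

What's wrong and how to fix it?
Bug: Row-level WHERE must come before GROUP BY in the clause order

Fix: Place WHERE between FROM and GROUP BY

Corrected query:
SELECT author, AVG(sold) FROM books WHERE sold > 11024 GROUP BY author

Result:
author | AVG(sold)
-------+----------
Atwood | 24125    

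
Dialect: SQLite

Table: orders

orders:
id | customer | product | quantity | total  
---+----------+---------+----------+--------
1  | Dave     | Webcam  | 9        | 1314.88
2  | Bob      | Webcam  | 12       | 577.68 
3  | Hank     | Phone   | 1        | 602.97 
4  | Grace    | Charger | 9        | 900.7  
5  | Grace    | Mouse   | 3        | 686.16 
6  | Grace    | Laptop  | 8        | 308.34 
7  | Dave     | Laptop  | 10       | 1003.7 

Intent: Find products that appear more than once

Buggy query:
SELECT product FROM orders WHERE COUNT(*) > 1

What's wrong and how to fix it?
Bug: WHERE can't reference COUNT(*); aggregates are computed after WHERE

Fix: GROUP BY product, then filter groups with HAVING COUNT(*) > 1

Corrected query:
SELECT product FROM orders GROUP BY product HAVING COUNT(*) > 1

Result:
product
-------
Laptop 
Webcam 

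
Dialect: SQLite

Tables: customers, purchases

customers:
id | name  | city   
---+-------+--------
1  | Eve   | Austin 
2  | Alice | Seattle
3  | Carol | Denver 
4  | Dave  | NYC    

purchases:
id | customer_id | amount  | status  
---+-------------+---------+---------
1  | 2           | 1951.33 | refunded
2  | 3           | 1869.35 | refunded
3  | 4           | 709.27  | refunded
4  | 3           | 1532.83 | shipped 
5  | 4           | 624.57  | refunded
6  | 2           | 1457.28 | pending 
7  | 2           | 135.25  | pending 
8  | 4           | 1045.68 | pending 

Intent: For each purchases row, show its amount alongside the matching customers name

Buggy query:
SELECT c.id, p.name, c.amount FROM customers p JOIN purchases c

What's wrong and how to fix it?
Bug: Missing join condition: each purchases row is matched to all customers rows instead of just its own

Fix: Add ON c.customer_id = p.id to the JOIN

Corrected query:
SELECT c.id, p.name, c.amount FROM customers p JOIN purchases c ON c.customer_id = p.id

Result:
id | name  | amount 
---+-------+--------
1  | Alice | 1951.33
2  | Carol | 1869.35
3  | Dave  | 709.27 
4  | Carol | 1532.83
5  | Dave  | 624.57 
6  | Alice | 1457.28
7  | Alice | 135.25 
8  | Dave  | 1045.68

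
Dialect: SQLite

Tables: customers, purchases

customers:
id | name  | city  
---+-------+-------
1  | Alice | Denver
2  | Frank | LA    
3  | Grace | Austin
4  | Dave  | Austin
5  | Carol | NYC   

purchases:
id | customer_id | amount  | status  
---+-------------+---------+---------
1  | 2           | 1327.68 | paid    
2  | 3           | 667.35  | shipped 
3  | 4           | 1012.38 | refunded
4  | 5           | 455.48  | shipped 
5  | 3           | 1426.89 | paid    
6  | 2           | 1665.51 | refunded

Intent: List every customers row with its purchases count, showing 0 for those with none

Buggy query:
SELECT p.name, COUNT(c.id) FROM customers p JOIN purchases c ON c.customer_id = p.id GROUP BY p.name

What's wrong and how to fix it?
Bug: An inner join excludes parents with zero children

Fix: Switch to LEFT JOIN to retain unmatched parent rows

Corrected query:
SELECT p.name, COUNT(c.id) FROM customers p LEFT JOIN purchases c ON c.customer_id = p.id GROUP BY p.name

Result:
name  | COUNT(c.id)
------+------------
Alice | 0          
Carol | 1          
Dave  | 1          
Frank | 2          
Grace | 2          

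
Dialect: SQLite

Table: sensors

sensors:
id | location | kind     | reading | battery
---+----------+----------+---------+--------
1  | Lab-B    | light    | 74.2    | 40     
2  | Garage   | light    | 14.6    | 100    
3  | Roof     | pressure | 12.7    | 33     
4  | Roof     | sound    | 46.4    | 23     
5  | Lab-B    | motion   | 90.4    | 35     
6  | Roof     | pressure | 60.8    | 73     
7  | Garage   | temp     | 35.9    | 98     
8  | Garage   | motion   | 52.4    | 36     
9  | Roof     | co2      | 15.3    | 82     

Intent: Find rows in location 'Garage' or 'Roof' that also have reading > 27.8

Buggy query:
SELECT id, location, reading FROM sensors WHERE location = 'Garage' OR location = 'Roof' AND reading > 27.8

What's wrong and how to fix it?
Bug: AND binds tighter than OR, so this parses as location = 'Garage' OR (location = 'Roof' AND reading > 27.8)

Fix: Group the OR with parentheses (or use IN), then AND the threshold

Corrected query:
SELECT id, location, reading FROM sensors WHERE (location = 'Garage' OR location = 'Roof') AND reading > 27.8

Result:
id | location | reading
---+----------+--------
4  | Roof     | 46.4   
6  | Roof     | 60.8   
7  | Garage   | 35.9   
8  | Garage   | 52.4   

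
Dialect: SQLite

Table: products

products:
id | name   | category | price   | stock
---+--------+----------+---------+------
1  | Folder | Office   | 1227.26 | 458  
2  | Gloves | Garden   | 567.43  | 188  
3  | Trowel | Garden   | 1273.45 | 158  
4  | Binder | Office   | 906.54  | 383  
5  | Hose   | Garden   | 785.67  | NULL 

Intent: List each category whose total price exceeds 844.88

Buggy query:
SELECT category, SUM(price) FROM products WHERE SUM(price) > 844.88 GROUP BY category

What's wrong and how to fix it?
Bug: SUM(price) is an aggregate, but WHERE filters rows before aggregation

Fix: Move the aggregate condition to a HAVING clause

Corrected query:
SELECT category, SUM(price) FROM products GROUP BY category HAVING SUM(price) > 844.88

Result:
category | SUM(price)
---------+-----------
Garden   | 2626.55   
Office   | 2133.8    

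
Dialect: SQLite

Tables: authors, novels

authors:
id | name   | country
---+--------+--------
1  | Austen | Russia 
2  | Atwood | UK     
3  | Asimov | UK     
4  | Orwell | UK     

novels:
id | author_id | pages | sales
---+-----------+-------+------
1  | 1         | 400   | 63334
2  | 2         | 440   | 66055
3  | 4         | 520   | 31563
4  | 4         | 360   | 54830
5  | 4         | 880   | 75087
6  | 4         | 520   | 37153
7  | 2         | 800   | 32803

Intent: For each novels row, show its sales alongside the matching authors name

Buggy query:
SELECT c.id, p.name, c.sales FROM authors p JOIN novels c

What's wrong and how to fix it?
Bug: JOIN with no ON clause produces a cartesian product; every novels row pairs with every authors row

Fix: Add ON c.author_id = p.id to the JOIN

Corrected query:
SELECT c.id, p.name, c.sales FROM authors p JOIN novels c ON c.author_id = p.id

Result:
id | name   | sales
---+--------+------
1  | Austen | 63334
2  | Atwood | 66055
3  | Orwell | 31563
4  | Orwell | 54830
5  | Orwell | 75087
6  | Orwell | 37153
7  | Atwood | 32803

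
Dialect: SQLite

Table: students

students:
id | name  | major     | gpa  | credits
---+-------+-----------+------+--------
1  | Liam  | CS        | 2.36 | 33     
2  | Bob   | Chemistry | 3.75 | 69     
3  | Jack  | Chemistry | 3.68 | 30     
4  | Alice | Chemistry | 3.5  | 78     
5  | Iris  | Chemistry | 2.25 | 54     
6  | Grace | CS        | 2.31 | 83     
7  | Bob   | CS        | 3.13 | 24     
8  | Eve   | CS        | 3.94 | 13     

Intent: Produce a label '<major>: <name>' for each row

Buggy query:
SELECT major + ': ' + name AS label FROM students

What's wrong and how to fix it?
Bug: SQLite uses || for string concatenation; + coerces text to numbers (yielding 0)

Fix: Replace + with || to concatenate text

Corrected query:
SELECT major || ': ' || name AS label FROM students

Result:
label           
----------------
CS: Liam        
Chemistry: Bob  
Chemistry: Jack 
Chemistry: Alice
Chemistry: Iris 
CS: Grace       
CS: Bob         
CS: Eve         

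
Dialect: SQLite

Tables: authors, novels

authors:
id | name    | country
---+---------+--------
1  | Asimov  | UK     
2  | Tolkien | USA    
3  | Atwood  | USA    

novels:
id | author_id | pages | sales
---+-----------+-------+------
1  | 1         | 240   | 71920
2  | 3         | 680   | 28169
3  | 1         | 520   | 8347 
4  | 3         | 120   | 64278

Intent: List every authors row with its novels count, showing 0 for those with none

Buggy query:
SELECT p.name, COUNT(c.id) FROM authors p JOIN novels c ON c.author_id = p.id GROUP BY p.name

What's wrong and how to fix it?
Bug: An inner join excludes parents with zero children

Fix: Switch to LEFT JOIN to retain unmatched parent rows

Corrected query:
SELECT p.name, COUNT(c.id) FROM authors p LEFT JOIN novels c ON c.author_id = p.id GROUP BY p.name

Result:
name    | COUNT(c.id)
--------+------------
Asimov  | 2          
Atwood  | 2          
Tolkien | 0          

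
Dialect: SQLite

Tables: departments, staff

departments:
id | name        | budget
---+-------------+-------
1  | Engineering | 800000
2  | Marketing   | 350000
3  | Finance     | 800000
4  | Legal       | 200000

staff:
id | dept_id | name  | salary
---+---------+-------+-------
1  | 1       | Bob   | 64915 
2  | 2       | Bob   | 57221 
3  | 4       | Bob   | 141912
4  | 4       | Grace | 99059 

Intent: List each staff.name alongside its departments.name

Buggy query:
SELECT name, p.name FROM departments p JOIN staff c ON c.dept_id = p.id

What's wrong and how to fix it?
Bug: 'name' exists in both joined tables, so the database can't tell which one is meant

Fix: Qualify the column with its table alias (c.name)

Corrected query:
SELECT c.name, p.name FROM departments p JOIN staff c ON c.dept_id = p.id

Result:
name  | name       
------+------------
Bob   | Engineering
Bob   | Marketing  
Bob   | Legal      
Grace | Legal      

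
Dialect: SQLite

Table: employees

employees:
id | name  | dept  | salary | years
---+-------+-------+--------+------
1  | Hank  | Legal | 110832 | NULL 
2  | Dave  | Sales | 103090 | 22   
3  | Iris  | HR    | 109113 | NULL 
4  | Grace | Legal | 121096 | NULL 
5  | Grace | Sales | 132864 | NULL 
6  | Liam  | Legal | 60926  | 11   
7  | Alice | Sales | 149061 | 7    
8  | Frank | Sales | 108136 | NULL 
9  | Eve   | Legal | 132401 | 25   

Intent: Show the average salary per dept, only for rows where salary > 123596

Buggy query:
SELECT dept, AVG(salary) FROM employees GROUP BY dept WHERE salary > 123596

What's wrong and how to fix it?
Bug: Row-level WHERE must come before GROUP BY in the clause order

Fix: Place WHERE between FROM and GROUP BY

Corrected query:
SELECT dept, AVG(salary) FROM employees WHERE salary > 123596 GROUP BY dept

Result:
dept  | AVG(salary)
------+------------
Legal | 132401     
Sales | 140962.5   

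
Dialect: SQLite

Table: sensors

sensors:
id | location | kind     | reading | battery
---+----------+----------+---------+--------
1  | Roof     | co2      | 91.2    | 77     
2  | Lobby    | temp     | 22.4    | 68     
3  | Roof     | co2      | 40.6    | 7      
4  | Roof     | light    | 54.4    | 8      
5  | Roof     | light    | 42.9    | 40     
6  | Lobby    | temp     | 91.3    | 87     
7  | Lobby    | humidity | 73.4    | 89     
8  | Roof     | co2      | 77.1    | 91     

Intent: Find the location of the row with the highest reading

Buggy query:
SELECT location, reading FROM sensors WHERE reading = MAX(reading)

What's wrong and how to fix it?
Bug: WHERE is evaluated per row; an aggregate over the whole table isn't defined there

Fix: Use a subquery: WHERE reading = (SELECT MAX(reading) FROM sensors)

Corrected query:
SELECT location, reading FROM sensors WHERE reading = (SELECT MAX(reading) FROM sensors)

Result:
location | reading
---------+--------
Lobby    | 91.3   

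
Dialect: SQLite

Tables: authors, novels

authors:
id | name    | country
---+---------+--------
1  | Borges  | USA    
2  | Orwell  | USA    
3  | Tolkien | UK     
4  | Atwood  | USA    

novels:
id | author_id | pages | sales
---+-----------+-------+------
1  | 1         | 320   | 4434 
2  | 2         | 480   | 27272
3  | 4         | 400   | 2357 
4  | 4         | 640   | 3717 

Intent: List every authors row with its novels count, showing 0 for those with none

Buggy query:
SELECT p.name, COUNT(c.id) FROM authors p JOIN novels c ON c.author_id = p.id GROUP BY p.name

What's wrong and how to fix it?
Bug: An inner join excludes parents with zero children

Fix: Use LEFT JOIN so parents without children still appear (COUNT(c.id) gives 0)

Corrected query:
SELECT p.name, COUNT(c.id) FROM authors p LEFT JOIN novels c ON c.author_id = p.id GROUP BY p.name

Result:
name    | COUNT(c.id)
--------+------------
Atwood  | 2          
Borges  | 1          
Orwell  | 1          
Tolkien | 0          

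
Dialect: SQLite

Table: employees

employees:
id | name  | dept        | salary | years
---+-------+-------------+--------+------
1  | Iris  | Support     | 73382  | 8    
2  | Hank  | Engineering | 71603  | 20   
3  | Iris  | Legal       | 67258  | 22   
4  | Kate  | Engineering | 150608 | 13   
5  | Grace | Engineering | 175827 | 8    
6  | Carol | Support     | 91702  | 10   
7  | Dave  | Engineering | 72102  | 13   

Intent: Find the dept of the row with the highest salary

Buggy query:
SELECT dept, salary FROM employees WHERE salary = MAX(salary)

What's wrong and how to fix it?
Bug: WHERE is evaluated per row; an aggregate over the whole table isn't defined there

Fix: Use a subquery: WHERE salary = (SELECT MAX(salary) FROM employees)

Corrected query:
SELECT dept, salary FROM employees WHERE salary = (SELECT MAX(salary) FROM employees)

Result:
dept        | salary
------------+-------
Engineering | 175827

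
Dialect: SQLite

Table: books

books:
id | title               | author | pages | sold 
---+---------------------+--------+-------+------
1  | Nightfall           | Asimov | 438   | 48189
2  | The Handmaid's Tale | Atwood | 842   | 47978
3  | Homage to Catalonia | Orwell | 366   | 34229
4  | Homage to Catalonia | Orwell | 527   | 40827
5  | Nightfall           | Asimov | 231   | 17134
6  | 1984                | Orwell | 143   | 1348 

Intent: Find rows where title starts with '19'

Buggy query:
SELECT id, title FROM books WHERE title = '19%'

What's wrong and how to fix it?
Bug: '=' compares the literal string including the % character; pattern matching needs LIKE

Fix: Use LIKE for wildcard pattern matching

Corrected query:
SELECT id, title FROM books WHERE title LIKE '19%'

Result:
id | title
---+------
6  | 1984 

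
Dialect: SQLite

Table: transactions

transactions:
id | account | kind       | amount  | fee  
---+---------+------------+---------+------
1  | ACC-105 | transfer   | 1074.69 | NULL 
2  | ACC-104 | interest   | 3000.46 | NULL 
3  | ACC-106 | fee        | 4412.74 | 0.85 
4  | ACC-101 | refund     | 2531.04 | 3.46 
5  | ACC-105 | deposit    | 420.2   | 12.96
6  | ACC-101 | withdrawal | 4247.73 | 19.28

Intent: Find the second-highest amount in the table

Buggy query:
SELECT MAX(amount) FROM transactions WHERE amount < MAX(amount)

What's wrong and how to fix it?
Bug: The inner MAX is an aggregate inside WHERE, which is not allowed

Fix: Put the inner MAX in a scalar subquery

Corrected query:
SELECT MAX(amount) FROM transactions WHERE amount < (SELECT MAX(amount) FROM transactions)

Result:
MAX(amount)
-----------
4247.73    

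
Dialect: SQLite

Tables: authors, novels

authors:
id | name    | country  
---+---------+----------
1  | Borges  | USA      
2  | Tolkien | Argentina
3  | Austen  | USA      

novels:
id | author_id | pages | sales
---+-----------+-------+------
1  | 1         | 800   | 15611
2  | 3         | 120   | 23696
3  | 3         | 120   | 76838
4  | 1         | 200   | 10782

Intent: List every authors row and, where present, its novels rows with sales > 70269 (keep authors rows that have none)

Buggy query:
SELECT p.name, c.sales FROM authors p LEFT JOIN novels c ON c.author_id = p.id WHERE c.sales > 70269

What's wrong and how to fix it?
Bug: Filtering c.sales in WHERE discards the NULL rows produced by LEFT JOIN, turning it into an inner join

Fix: Put 'c.sales > 70269' in the JOIN's ON clause instead of WHERE

Corrected query:
SELECT p.name, c.sales FROM authors p LEFT JOIN novels c ON c.author_id = p.id AND c.sales > 70269

Result:
name    | sales
--------+------
Borges  | NULL 
Tolkien | NULL 
Austen  | 76838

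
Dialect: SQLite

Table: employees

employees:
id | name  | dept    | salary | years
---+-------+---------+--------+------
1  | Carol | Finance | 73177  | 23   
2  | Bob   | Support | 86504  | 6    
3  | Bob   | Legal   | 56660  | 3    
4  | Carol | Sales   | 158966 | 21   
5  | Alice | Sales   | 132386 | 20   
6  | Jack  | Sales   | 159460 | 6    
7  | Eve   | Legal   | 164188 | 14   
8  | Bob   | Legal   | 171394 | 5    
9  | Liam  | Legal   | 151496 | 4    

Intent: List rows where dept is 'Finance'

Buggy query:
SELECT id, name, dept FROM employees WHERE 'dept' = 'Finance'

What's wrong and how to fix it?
Bug: Single quotes denote string literals in SQL; the column name is being compared as a constant string

Fix: Reference the column as dept without single quotes

Corrected query:
SELECT id, name, dept FROM employees WHERE dept = 'Finance'

Result:
id | name  | dept   
---+-------+--------
1  | Carol | Finance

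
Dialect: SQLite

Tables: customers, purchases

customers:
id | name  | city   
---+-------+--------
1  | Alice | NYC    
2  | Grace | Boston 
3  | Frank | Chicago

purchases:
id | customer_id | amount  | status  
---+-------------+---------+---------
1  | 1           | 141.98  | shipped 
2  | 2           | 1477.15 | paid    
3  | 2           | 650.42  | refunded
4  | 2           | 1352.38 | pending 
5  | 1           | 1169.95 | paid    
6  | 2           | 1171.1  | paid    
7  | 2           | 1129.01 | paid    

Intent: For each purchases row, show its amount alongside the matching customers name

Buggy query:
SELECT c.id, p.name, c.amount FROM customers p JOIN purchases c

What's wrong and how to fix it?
Bug: JOIN with no ON clause produces a cartesian product; every purchases row pairs with every customers row

Fix: Add ON c.customer_id = p.id to the JOIN

Corrected query:
SELECT c.id, p.name, c.amount FROM customers p JOIN purchases c ON c.customer_id = p.id

Result:
id | name  | amount 
---+-------+--------
1  | Alice | 141.98 
2  | Grace | 1477.15
3  | Grace | 650.42 
4  | Grace | 1352.38
5  | Alice | 1169.95
6  | Grace | 1171.1 
7  | Grace | 1129.01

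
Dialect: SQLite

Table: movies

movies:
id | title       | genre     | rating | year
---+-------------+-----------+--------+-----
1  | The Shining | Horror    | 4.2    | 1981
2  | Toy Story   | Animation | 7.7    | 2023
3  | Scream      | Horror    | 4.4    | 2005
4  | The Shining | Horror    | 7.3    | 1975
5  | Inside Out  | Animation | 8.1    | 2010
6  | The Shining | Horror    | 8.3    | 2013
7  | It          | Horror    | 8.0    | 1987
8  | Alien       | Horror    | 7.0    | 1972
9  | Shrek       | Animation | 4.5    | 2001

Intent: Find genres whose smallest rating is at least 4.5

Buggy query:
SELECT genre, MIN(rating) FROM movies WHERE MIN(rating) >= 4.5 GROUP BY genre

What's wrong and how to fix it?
Bug: Aggregates like MIN are computed per group after WHERE runs

Fix: Replace WHERE with HAVING after the GROUP BY

Corrected query:
SELECT genre, MIN(rating) FROM movies GROUP BY genre HAVING MIN(rating) >= 4.5

Result:
genre     | MIN(rating)
----------+------------
Animation | 4.5        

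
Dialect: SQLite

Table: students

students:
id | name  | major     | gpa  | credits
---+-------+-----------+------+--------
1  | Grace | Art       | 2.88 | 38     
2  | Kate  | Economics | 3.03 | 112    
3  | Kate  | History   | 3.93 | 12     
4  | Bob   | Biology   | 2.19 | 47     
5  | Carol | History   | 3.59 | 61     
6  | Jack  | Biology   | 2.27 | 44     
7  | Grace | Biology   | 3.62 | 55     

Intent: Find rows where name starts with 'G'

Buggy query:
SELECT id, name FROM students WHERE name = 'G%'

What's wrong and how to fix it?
Bug: Wildcards only work with LIKE; '=' treats '%' as a literal character

Fix: Use LIKE for wildcard pattern matching

Corrected query:
SELECT id, name FROM students WHERE name LIKE 'G%'

Result:
id | name 
---+------
1  | Grace
7  | Grace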